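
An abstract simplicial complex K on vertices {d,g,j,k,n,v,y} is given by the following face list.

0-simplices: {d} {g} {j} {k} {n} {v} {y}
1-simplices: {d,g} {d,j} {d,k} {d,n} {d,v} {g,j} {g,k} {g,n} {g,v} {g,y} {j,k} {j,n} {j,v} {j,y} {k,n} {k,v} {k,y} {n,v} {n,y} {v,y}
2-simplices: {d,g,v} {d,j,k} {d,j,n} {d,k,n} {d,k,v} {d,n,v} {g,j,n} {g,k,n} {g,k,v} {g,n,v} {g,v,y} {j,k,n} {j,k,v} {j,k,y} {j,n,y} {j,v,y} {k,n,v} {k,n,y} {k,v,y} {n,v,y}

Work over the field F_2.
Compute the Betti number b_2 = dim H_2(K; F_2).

n_0=7 n_1=20 n_2=20  [Z2]
∂1: piv[dg,dj,dk,dn,dv,gy] rk=6  ker:gj,gk,gn,gv,jk,jn,jv,jy,kn,kv,ky,nv,ny,vy
∂2: piv[dgv,djk,djn,dkn,dkv,dnv,gjn,gkn,gkv,gvy,jkv,jky,jny,jvy] rk=14  ker:gnv,jkn,knv,kny,kvy,nvy
b_2=(20−14)−0=6

b_2=6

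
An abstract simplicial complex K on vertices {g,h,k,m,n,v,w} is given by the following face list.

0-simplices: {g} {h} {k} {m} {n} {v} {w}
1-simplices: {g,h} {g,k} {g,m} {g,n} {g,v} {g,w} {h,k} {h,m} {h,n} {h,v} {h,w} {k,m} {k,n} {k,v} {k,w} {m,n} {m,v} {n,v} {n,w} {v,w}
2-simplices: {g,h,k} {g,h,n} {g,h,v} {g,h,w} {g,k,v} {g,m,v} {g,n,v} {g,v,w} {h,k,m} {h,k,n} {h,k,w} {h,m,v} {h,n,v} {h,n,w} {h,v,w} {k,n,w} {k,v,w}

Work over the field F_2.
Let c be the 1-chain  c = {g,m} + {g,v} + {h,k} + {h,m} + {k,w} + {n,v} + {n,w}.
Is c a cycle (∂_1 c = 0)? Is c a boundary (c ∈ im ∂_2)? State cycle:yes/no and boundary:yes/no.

cycle:yes boundary:yes

n_0=7 n_1=20 n_2=17  [Z2]
∂1: piv[gh,gk,gm,gn,gv,gw] rk=6  ker:hk,hm,hn,hv,hw,km,kn,kv,kw,mn,mv,nv,nw,vw
∂2: piv[ghk,ghn,ghv,ghw,gkv,gmv,gnv,gvw,hkm,hkn,hkw,hmv,hnw] rk=13  ker:hnv,hvw,knw,kvw
∂1c = 0
c vs im∂2: reduces to 0 ⇒ boundary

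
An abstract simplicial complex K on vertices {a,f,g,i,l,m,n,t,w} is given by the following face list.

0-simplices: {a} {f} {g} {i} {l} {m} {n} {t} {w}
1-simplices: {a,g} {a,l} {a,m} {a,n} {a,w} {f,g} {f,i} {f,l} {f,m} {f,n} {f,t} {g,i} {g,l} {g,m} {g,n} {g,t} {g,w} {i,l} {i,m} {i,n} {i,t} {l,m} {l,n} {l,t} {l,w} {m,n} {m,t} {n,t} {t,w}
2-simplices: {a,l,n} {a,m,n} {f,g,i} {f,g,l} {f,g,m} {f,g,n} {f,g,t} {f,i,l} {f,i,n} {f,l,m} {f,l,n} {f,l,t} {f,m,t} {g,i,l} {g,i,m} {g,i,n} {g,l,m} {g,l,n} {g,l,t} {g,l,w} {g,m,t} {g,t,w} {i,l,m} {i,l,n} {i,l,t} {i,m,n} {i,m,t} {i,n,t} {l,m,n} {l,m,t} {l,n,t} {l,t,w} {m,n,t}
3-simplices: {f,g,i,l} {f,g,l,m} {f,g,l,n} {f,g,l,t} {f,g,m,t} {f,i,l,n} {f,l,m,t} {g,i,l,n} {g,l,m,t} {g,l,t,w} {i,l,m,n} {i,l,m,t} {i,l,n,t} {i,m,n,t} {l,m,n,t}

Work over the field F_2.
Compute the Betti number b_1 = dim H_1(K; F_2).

n_0=9 n_1=29 n_2=33 n_3=15  [Z2]
∂1: piv[ag,al,am,an,aw,fg,fi,ft] rk=8  ker:fl,fm,fn,gi,gl,gm,gn,gt,gw,il,im,in,it,lm,ln,lt,lw,mn,mt,nt,tw
∂2: piv[aln,amn,fgi,fgl,fgm,fgn,fgt,fil,fin,flm,fln,flt,fmt,gim,glw,gtw,ilt,imn,int] rk=19  ker:gil,gin,glm,gln,glt,gmt,ilm,iln,imt,lmn,lmt,lnt,ltw,mnt
∂3: piv[fgil,fglm,fgln,fglt,fgmt,filn,flmt,giln,gltw,ilmn,ilmt,ilnt,imnt] rk=13  ker:glmt,lmnt
b_1=(29−8)−19=2

b_1=2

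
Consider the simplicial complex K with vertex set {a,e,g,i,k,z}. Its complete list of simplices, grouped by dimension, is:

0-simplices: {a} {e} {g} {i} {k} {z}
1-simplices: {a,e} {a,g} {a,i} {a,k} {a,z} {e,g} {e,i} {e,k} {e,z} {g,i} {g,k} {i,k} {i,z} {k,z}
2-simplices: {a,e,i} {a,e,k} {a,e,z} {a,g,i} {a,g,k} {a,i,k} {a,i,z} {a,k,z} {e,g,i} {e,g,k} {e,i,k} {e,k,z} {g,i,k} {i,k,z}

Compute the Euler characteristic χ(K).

n_0=6 n_1=14 n_2=14
χ=+6−14+14=6

χ(K)=6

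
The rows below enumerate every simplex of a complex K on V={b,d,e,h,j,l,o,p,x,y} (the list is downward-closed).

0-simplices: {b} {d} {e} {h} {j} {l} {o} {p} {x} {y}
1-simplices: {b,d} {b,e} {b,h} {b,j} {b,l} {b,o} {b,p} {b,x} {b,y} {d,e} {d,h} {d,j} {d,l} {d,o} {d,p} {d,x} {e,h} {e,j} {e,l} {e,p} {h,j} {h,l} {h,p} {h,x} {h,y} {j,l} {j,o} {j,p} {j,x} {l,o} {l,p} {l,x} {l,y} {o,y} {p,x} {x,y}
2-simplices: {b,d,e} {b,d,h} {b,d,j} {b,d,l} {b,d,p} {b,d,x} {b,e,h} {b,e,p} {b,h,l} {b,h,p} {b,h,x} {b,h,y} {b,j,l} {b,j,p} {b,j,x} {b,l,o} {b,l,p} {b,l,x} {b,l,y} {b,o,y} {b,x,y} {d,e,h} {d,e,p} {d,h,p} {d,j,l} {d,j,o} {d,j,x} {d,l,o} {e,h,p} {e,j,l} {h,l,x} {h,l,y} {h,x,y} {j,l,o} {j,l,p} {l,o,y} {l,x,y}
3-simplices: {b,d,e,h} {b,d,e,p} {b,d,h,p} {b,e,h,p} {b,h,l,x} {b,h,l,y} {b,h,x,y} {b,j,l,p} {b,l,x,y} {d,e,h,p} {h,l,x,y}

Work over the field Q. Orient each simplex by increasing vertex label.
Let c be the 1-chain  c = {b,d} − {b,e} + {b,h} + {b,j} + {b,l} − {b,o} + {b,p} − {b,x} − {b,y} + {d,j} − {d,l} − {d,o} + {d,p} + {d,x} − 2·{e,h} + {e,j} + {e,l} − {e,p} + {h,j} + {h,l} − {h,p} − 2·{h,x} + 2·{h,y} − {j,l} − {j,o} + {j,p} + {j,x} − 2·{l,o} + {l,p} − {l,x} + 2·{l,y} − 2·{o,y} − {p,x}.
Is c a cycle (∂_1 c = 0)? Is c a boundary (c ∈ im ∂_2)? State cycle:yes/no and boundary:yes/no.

cycle:no boundary:no

n_0=10 n_1=36 n_2=37 n_3=11  [Q]
∂1: piv[bd,be,bh,bj,bl,bo,bp,bx,by] rk=9  ker:de,dh,dj,dl,do,dp,dx,eh,ej,el,ep,hj,hl,hp,hx,hy,jl,jo,jp,jx,lo,lp,lx,ly,oy,px,xy
∂2: piv[bde,bdh,bdj,bdl,bdp,bdx,beh,bep,bhl,bhp,bhx,bhy,bjl,bjp,bjx,blo,blp,blx,bly,boy,bxy,djo,dlo,ejl] rk=24  ker:deh,dep,dhp,djl,djx,ehp,hlx,hly,hxy,jlo,jlp,loy,lxy
∂3: piv[bdeh,bdep,bdhp,behp,bhlx,bhly,bhxy,bjlp,blxy] rk=9  ker:dehp,hlxy
∂1c = −{b} − 2·{h} + 4·{j} + {l} − 3·{o} + 3·{p} − 3·{x} + {y}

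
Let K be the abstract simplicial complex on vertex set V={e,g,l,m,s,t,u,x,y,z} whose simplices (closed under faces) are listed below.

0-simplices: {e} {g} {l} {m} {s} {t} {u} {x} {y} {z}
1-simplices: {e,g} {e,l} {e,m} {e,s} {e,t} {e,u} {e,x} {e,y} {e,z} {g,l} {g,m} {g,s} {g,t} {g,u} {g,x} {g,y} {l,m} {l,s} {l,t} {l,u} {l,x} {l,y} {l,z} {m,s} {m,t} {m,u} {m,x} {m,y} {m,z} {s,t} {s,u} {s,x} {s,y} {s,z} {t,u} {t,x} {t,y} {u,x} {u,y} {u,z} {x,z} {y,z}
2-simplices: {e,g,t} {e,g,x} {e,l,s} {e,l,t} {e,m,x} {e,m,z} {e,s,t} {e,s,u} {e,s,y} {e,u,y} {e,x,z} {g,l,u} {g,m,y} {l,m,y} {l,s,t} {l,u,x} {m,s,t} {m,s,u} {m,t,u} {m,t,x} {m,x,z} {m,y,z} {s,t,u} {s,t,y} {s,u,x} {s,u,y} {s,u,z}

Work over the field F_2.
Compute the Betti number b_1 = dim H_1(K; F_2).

n_0=10 n_1=42 n_2=27  [Z2]
∂1: piv[eg,el,em,es,et,eu,ex,ey,ez] rk=9  ker:gl,gm,gs,gt,gu,gx,gy,lm,ls,lt,lu,lx,ly,lz,ms,mt,mu,mx,my,mz,st,su,sx,sy,sz,tu,tx,ty,ux,uy,uz,xz,yz
∂2: piv[egt,egx,els,elt,emx,emz,est,esu,esy,euy,exz,glu,gmy,lmy,lux,mst,msu,mtu,mtx,myz,sty,sux,suz] rk=23  ker:lst,mxz,stu,suy
b_1=(42−9)−23=10

b_1=10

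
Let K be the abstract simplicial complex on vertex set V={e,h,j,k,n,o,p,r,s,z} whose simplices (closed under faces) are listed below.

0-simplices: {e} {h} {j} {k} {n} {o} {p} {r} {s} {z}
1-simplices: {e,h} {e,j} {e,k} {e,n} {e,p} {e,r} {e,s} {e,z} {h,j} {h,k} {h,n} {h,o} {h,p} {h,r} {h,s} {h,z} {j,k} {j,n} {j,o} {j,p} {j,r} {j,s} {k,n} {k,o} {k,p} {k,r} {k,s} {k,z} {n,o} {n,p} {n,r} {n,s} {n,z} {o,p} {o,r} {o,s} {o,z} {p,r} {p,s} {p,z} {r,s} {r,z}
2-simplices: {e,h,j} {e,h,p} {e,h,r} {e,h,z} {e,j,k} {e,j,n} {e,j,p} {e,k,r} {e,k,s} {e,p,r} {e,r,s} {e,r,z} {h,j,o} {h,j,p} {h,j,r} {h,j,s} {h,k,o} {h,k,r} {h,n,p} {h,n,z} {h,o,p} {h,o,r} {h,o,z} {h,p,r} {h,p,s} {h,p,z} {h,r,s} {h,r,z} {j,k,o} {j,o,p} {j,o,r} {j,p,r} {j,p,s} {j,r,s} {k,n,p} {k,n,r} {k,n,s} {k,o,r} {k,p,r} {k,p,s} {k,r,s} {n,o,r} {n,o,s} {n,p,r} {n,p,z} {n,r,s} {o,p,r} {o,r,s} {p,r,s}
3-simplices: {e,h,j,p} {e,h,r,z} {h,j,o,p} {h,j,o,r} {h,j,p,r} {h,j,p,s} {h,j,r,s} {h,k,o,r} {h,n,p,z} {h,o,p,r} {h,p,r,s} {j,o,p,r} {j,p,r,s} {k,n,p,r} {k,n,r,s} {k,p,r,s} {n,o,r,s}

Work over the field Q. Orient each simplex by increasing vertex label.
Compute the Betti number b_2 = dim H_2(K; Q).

n_0=10 n_1=42 n_2=49 n_3=17  [Q]
∂1: piv[eh,ej,ek,en,ep,er,es,ez,ho] rk=9  ker:hj,hk,hn,hp,hr,hs,hz,jk,jn,jo,jp,jr,js,kn,ko,kp,kr,ks,kz,no,np,nr,ns,nz,op,or,os,oz,pr,ps,pz,rs,rz
∂2: piv[ehj,ehp,ehr,ehz,ejk,ejn,ejp,ekr,eks,epr,ers,erz,hjo,hjr,hjs,hko,hkr,hnp,hnz,hop,hor,hoz,hps,hpz,hrs,knp,knr,kns,kpr,nor,nos] rk=31  ker:hjp,hpr,hrz,jko,jop,jor,jpr,jps,jrs,kor,kps,krs,npr,npz,nrs,opr,ors,prs
∂3: piv[ehjp,ehrz,hjop,hjor,hjpr,hjps,hjrs,hkor,hnpz,hopr,hprs,knpr,knrs,kprs,nors] rk=15  ker:jopr,jprs
b_2=(49−31)−15=3

b_2=3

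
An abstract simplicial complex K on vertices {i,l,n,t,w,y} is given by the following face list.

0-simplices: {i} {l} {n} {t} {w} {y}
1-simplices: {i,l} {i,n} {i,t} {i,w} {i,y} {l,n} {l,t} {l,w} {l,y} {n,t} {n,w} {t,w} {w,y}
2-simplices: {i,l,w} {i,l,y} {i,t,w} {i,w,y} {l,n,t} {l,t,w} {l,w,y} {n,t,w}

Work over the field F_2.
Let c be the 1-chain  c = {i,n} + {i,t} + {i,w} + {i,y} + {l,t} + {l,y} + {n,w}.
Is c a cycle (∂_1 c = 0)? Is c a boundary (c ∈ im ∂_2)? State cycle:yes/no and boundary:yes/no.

n_0=6 n_1=13 n_2=8  [Z2]
∂1: piv[il,in,it,iw,iy] rk=5  ker:ln,lt,lw,ly,nt,nw,tw,wy
∂2: piv[ilw,ily,itw,iwy,lnt,ltw,ntw] rk=7  ker:lwy
∂1c = 0
c vs im∂2: residual ≠ 0 ⇒ not boundary

cycle:yes boundary:no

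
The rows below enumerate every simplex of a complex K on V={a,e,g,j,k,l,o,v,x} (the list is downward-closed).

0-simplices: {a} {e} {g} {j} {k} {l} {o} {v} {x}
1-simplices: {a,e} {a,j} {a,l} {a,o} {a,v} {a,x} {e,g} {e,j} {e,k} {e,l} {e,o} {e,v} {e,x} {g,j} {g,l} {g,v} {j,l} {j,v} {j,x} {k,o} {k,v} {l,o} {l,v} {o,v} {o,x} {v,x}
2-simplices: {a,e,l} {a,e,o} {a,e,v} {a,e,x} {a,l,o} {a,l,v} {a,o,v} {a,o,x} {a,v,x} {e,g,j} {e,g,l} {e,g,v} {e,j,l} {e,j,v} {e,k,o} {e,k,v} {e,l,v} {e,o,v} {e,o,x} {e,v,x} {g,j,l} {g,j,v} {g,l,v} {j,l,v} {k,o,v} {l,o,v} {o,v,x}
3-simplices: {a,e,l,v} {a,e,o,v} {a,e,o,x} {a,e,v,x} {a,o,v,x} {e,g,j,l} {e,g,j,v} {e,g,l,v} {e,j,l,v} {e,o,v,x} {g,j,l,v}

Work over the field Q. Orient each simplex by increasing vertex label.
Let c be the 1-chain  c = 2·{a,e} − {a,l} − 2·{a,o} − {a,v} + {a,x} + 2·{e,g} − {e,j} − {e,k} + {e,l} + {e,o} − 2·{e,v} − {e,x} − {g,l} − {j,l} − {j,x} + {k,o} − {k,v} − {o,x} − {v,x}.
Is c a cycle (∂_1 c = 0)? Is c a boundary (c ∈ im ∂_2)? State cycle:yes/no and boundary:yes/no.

cycle:no boundary:no

n_0=9 n_1=26 n_2=27 n_3=11  [Q]
∂1: piv[ae,aj,al,ao,av,ax,eg,ek] rk=8  ker:ej,el,eo,ev,ex,gj,gl,gv,jl,jv,jx,ko,kv,lo,lv,ov,ox,vx
∂2: piv[ael,aeo,aev,aex,alo,alv,aov,aox,avx,egj,egl,egv,ejl,ejv,eko,ekv] rk=16  ker:elv,eov,eox,evx,gjl,gjv,glv,jlv,kov,lov,ovx
∂3: piv[aelv,aeov,aeox,aevx,aovx,egjl,egjv,eglv,ejlv] rk=9  ker:eovx,gjlv
∂1c = {a} + 3·{e} + 3·{g} + {j} − {k} − 2·{l} + {o} − 3·{v} − 3·{x}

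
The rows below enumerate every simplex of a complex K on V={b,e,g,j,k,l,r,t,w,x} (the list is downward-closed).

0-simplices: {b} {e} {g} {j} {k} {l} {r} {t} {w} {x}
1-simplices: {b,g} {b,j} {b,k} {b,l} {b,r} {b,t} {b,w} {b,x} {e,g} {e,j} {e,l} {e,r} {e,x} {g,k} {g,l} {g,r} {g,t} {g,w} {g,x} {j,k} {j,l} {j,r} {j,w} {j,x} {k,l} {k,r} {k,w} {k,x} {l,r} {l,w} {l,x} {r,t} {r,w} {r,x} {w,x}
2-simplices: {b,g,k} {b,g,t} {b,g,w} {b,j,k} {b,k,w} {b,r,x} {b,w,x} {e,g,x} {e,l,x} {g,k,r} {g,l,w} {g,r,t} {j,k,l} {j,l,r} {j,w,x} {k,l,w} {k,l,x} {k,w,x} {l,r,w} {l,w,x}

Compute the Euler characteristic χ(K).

n_0=10 n_1=35 n_2=20
χ=+10−35+20=-5

χ(K)=-5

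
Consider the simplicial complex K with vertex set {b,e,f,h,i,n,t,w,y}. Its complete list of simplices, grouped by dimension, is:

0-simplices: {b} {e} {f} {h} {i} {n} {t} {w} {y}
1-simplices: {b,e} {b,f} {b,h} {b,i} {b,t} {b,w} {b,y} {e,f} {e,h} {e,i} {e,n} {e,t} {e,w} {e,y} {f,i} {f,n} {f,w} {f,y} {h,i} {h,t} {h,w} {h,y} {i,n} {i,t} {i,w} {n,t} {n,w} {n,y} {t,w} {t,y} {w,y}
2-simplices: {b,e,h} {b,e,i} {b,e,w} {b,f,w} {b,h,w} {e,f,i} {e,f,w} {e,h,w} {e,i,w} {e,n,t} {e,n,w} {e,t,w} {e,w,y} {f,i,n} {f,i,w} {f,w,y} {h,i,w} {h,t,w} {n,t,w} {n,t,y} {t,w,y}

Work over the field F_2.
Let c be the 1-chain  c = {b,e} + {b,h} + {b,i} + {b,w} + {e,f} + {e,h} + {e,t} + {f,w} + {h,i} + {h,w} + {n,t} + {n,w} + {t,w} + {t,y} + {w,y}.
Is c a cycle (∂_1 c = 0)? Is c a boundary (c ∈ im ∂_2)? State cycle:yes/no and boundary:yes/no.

cycle:yes boundary:yes

n_0=9 n_1=31 n_2=21  [Z2]
∂1: piv[be,bf,bh,bi,bt,bw,by,en] rk=8  ker:ef,eh,ei,et,ew,ey,fi,fn,fw,fy,hi,ht,hw,hy,in,it,iw,nt,nw,ny,tw,ty,wy
∂2: piv[beh,bei,bew,bfw,bhw,efi,efw,eiw,ent,enw,etw,ewy,fin,fwy,hiw,htw,nty,twy] rk=18  ker:ehw,fiw,ntw
∂1c = 0
c vs im∂2: reduces to 0 ⇒ boundary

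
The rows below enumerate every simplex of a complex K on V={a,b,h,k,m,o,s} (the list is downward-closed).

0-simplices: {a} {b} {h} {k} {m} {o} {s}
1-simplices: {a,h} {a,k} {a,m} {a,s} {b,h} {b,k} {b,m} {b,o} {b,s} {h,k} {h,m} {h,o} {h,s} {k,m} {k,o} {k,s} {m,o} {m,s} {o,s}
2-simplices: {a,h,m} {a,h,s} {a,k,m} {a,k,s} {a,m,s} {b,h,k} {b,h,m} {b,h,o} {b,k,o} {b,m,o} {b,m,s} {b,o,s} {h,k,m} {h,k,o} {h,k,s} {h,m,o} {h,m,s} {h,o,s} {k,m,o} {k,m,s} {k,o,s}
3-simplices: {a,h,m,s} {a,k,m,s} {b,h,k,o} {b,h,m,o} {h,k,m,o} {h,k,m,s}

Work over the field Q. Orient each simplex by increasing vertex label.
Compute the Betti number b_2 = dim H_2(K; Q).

b_2=2

n_0=7 n_1=19 n_2=21 n_3=6  [Q]
∂1: piv[ah,ak,am,as,bh,bo] rk=6  ker:bk,bm,bs,hk,hm,ho,hs,km,ko,ks,mo,ms,os
∂2: piv[ahm,ahs,akm,aks,ams,bhk,bhm,bho,bko,bmo,bms,bos,hkm] rk=13  ker:hko,hks,hmo,hms,hos,kmo,kms,kos
∂3: piv[ahms,akms,bhko,bhmo,hkmo,hkms] rk=6
b_2=(21−13)−6=2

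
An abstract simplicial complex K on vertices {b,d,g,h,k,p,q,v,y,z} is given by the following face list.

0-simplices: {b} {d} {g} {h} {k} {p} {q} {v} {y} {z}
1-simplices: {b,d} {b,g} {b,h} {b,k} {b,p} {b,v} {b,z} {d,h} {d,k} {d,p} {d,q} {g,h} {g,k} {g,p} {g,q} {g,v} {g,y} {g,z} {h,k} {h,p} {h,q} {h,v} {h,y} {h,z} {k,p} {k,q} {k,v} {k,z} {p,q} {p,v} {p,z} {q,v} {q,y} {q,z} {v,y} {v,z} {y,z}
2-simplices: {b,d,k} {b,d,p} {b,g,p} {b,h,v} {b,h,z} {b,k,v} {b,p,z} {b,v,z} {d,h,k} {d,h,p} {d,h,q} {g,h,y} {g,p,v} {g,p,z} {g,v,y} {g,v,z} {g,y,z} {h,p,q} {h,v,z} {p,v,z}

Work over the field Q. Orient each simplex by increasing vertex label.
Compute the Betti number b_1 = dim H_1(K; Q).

n_0=10 n_1=37 n_2=20  [Q]
∂1: piv[bd,bg,bh,bk,bp,bv,bz,dq,gy] rk=9  ker:dh,dk,dp,gh,gk,gp,gq,gv,gz,hk,hp,hq,hv,hy,hz,kp,kq,kv,kz,pq,pv,pz,qv,qy,qz,vy,vz,yz
∂2: piv[bdk,bdp,bgp,bhv,bhz,bkv,bpz,bvz,dhk,dhp,dhq,ghy,gpv,gpz,gvy,gvz,gyz,hpq] rk=18  ker:hvz,pvz
b_1=(37−9)−18=10

b_1=10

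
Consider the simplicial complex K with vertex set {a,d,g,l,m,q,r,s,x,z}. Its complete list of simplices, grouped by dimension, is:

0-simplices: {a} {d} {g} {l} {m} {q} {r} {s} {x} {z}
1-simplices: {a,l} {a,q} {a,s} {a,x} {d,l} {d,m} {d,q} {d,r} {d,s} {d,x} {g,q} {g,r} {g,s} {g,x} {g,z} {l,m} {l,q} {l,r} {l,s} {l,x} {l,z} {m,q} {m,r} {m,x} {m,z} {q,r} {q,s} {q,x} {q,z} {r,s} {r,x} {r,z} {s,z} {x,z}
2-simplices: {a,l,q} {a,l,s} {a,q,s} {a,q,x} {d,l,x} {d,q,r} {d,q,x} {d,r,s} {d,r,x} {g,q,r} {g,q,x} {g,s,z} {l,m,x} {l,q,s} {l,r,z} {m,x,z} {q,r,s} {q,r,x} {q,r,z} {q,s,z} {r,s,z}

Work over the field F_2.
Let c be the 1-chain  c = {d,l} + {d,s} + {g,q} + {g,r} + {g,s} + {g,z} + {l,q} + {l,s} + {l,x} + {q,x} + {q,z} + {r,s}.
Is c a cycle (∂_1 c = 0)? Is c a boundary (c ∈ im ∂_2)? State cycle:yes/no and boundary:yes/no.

cycle:yes boundary:yes

n_0=10 n_1=34 n_2=21  [Z2]
∂1: piv[al,aq,as,ax,dl,dm,dr,gq,gz] rk=9  ker:dq,ds,dx,gr,gs,gx,lm,lq,lr,ls,lx,lz,mq,mr,mx,mz,qr,qs,qx,qz,rs,rx,rz,sz,xz
∂2: piv[alq,als,aqs,aqx,dlx,dqr,dqx,drs,drx,gqr,gqx,gsz,lmx,lrz,mxz,qrs,qrz,qsz] rk=18  ker:lqs,qrx,rsz
∂1c = 0
c vs im∂2: reduces to 0 ⇒ boundary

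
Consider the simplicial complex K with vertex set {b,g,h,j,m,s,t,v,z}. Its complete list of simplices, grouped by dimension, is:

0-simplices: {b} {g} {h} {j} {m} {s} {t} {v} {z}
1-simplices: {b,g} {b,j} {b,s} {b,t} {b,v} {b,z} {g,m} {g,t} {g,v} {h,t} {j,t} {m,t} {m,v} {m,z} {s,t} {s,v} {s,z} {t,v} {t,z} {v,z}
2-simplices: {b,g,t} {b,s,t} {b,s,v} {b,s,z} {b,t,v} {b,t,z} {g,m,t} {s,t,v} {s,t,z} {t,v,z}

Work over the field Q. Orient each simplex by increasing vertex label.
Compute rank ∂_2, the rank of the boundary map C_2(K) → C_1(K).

rank∂_2=8

n_0=9 n_1=20 n_2=10  [Q]
∂1: piv[bg,bj,bs,bt,bv,bz,gm,ht] rk=8  ker:gt,gv,jt,mt,mv,mz,st,sv,sz,tv,tz,vz
∂2: piv[bgt,bst,bsv,bsz,btv,btz,gmt,tvz] rk=8  ker:stv,stz
rk∂_2=8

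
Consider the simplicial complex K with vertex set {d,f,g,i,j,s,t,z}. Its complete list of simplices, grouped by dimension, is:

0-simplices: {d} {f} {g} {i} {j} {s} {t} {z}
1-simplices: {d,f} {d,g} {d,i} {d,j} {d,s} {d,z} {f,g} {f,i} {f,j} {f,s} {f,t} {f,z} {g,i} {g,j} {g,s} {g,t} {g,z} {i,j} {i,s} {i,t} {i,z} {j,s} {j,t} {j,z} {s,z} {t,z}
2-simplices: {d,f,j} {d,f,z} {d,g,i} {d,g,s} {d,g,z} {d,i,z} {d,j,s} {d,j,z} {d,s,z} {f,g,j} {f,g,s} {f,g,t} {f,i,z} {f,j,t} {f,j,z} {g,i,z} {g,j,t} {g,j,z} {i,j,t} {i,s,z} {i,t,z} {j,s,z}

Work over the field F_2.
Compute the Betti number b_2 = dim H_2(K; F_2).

b_2=4

n_0=8 n_1=26 n_2=22  [Z2]
∂1: piv[df,dg,di,dj,ds,dz,ft] rk=7  ker:fg,fi,fj,fs,fz,gi,gj,gs,gt,gz,ij,is,it,iz,js,jt,jz,sz,tz
∂2: piv[dfj,dfz,dgi,dgs,dgz,diz,djs,djz,dsz,fgj,fgs,fgt,fiz,fjt,gjz,ijt,isz,itz] rk=18  ker:fjz,giz,gjt,jsz
b_2=(22−18)−0=4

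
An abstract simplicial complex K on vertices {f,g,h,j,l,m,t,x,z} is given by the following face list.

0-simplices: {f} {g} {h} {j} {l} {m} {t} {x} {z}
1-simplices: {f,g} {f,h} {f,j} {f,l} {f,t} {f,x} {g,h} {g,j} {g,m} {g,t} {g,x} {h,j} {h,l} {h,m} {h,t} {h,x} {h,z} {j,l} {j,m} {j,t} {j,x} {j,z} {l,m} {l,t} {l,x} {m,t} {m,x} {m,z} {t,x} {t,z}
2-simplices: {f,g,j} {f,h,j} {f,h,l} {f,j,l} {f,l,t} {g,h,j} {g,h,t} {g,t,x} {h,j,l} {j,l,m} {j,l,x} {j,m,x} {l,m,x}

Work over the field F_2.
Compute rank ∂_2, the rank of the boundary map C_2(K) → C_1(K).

rank∂_2=11

n_0=9 n_1=30 n_2=13  [Z2]
∂1: piv[fg,fh,fj,fl,ft,fx,gm,hz] rk=8  ker:gh,gj,gt,gx,hj,hl,hm,ht,hx,jl,jm,jt,jx,jz,lm,lt,lx,mt,mx,mz,tx,tz
∂2: piv[fgj,fhj,fhl,fjl,flt,ghj,ght,gtx,jlm,jlx,jmx] rk=11  ker:hjl,lmx
rk∂_2=11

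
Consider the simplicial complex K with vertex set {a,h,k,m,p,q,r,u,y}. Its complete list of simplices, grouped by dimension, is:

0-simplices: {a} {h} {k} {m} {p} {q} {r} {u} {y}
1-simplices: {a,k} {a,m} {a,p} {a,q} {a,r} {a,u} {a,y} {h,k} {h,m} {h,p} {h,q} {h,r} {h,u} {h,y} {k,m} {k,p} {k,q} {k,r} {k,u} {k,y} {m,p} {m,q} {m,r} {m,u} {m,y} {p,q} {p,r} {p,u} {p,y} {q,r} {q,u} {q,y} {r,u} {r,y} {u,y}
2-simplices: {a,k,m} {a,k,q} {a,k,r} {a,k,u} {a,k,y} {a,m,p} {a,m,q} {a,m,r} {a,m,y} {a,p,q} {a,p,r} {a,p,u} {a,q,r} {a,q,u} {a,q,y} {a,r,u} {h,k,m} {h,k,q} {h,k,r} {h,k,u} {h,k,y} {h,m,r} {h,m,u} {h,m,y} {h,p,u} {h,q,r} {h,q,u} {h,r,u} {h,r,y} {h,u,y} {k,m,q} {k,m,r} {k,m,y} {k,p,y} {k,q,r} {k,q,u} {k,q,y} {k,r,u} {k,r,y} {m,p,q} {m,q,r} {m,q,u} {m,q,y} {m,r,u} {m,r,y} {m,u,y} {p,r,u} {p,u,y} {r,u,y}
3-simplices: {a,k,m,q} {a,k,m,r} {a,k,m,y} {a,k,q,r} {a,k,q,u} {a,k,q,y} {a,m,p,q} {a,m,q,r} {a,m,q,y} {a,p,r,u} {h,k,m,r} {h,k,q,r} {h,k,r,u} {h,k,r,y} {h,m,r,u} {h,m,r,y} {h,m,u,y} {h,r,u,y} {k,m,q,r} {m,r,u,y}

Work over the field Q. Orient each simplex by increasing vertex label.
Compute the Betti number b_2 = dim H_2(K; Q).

n_0=9 n_1=35 n_2=49 n_3=20  [Q]
∂1: piv[ak,am,ap,aq,ar,au,ay,hk] rk=8  ker:hm,hp,hq,hr,hu,hy,km,kp,kq,kr,ku,ky,mp,mq,mr,mu,my,pq,pr,pu,py,qr,qu,qy,ru,ry,uy
∂2: piv[akm,akq,akr,aku,aky,amp,amq,amr,amy,apq,apr,apu,aqr,aqu,aqy,aru,hkm,hkq,hkr,hku,hky,hmu,hpu,hry,huy,kpy,puy] rk=27  ker:hmr,hmy,hqr,hqu,hru,kmq,kmr,kmy,kqr,kqu,kqy,kru,kry,mpq,mqr,mqu,mqy,mru,mry,muy,pru,ruy
∂3: piv[akmq,akmr,akmy,akqr,akqu,akqy,ampq,amqr,amqy,apru,hkmr,hkqr,hkru,hkry,hmru,hmry,hmuy,hruy] rk=18  ker:kmqr,mruy
b_2=(49−27)−18=4

b_2=4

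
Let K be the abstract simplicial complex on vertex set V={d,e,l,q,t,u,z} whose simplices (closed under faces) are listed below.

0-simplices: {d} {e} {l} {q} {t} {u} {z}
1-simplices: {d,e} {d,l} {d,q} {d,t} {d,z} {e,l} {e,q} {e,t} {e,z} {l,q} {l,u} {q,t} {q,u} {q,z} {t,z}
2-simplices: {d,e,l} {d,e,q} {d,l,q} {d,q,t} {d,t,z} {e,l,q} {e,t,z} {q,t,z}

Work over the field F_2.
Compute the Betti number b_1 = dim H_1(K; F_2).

b_1=2

n_0=7 n_1=15 n_2=8  [Z2]
∂1: piv[de,dl,dq,dt,dz,lu] rk=6  ker:el,eq,et,ez,lq,qt,qu,qz,tz
∂2: piv[del,deq,dlq,dqt,dtz,etz,qtz] rk=7  ker:elq
b_1=(15−6)−7=2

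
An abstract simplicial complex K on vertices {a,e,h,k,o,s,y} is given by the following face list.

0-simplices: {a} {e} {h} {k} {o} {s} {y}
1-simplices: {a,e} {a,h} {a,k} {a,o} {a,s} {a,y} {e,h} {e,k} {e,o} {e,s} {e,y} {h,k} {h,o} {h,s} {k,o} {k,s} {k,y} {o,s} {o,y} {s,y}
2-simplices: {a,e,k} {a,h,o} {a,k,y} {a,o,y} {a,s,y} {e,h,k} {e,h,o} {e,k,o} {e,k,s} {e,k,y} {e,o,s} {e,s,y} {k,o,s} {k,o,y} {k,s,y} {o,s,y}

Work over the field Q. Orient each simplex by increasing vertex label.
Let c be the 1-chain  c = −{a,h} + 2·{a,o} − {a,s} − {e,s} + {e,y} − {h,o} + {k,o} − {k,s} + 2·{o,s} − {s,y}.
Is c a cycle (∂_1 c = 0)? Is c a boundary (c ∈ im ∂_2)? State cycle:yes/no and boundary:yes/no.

n_0=7 n_1=20 n_2=16  [Q]
∂1: piv[ae,ah,ak,ao,as,ay] rk=6  ker:eh,ek,eo,es,ey,hk,ho,hs,ko,ks,ky,os,oy,sy
∂2: piv[aek,aho,aky,aoy,asy,ehk,eho,eko,eks,eky,eos,esy,koy] rk=13  ker:kos,ksy,osy
∂1c = 0
c vs im∂2: reduces to 0 ⇒ boundary

cycle:yes boundary:yes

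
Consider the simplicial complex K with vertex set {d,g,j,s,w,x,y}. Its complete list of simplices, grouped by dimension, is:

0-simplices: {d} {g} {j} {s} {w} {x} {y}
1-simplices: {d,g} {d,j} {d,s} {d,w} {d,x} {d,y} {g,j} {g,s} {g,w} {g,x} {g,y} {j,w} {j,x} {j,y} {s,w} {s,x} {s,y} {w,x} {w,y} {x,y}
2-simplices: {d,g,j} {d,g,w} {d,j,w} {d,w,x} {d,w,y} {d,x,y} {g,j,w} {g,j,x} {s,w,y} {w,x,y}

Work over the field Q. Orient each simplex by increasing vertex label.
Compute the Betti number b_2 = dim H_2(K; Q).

n_0=7 n_1=20 n_2=10  [Q]
∂1: piv[dg,dj,ds,dw,dx,dy] rk=6  ker:gj,gs,gw,gx,gy,jw,jx,jy,sw,sx,sy,wx,wy,xy
∂2: piv[dgj,dgw,djw,dwx,dwy,dxy,gjx,swy] rk=8  ker:gjw,wxy
b_2=(10−8)−0=2

b_2=2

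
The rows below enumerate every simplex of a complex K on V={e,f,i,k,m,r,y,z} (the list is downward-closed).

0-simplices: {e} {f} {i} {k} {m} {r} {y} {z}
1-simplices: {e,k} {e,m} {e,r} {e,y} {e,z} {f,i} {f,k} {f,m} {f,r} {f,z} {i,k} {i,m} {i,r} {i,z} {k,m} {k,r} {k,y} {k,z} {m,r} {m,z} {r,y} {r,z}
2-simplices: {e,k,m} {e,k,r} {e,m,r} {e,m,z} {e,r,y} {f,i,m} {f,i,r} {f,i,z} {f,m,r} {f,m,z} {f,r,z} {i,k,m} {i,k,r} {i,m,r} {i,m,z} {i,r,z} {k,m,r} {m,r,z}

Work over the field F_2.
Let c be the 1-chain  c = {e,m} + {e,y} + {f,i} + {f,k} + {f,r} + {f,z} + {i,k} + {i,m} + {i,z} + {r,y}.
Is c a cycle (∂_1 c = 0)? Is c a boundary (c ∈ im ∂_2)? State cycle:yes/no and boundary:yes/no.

n_0=8 n_1=22 n_2=18  [Z2]
∂1: piv[ek,em,er,ey,ez,fi,fk] rk=7  ker:fm,fr,fz,ik,im,ir,iz,km,kr,ky,kz,mr,mz,ry,rz
∂2: piv[ekm,ekr,emr,emz,ery,fim,fir,fiz,fmr,fmz,frz,ikm] rk=12  ker:ikr,imr,imz,irz,kmr,mrz
∂1c = 0
c vs im∂2: residual ≠ 0 ⇒ not boundary

cycle:yes boundary:no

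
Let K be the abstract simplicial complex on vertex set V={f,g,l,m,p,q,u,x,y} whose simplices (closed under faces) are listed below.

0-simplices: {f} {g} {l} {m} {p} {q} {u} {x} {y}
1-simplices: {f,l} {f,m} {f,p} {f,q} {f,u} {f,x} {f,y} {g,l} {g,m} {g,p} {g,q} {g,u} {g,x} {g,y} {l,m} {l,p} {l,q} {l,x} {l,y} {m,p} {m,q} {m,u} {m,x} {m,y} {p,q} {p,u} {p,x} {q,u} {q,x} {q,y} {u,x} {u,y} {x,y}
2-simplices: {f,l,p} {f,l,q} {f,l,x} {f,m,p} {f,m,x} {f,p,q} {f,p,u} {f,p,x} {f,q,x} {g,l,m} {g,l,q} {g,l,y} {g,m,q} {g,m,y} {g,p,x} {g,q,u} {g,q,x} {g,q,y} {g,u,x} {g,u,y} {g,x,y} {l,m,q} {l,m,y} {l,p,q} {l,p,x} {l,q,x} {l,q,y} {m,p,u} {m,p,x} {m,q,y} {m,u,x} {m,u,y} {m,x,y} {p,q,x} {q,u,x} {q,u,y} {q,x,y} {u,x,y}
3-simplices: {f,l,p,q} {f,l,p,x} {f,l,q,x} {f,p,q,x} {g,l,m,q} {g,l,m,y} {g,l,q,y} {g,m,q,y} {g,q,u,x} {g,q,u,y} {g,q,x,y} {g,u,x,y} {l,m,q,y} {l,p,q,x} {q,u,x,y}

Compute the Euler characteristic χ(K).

n_0=9 n_1=33 n_2=38 n_3=15
χ=+9−33+38−15=-1

χ(K)=-1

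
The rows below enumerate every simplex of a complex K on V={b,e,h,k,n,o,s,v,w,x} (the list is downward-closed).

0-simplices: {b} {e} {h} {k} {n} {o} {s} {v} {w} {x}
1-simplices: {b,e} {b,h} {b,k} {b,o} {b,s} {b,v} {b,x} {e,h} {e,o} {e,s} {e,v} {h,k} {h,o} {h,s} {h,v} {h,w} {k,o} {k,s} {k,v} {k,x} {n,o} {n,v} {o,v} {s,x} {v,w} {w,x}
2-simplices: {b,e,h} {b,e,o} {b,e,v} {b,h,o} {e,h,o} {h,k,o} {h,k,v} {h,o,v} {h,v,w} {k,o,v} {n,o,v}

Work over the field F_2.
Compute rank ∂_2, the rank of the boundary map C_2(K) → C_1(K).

rank∂_2=9

n_0=10 n_1=26 n_2=11  [Z2]
∂1: piv[be,bh,bk,bo,bs,bv,bx,hw,no] rk=9  ker:eh,eo,es,ev,hk,ho,hs,hv,ko,ks,kv,kx,nv,ov,sx,vw,wx
∂2: piv[beh,beo,bev,bho,hko,hkv,hov,hvw,nov] rk=9  ker:eho,kov
rk∂_2=9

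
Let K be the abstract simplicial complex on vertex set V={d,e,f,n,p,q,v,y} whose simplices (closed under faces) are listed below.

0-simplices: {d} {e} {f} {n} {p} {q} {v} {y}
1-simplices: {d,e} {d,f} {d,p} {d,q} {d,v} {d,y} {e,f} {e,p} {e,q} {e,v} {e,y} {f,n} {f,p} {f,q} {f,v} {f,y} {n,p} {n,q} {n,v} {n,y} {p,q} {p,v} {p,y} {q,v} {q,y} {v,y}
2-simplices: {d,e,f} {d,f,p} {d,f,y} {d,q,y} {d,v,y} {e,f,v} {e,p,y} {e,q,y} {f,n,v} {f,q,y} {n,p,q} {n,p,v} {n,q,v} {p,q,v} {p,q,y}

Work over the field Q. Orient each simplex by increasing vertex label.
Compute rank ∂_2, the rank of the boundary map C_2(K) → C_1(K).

rank∂_2=14

n_0=8 n_1=26 n_2=15  [Q]
∂1: piv[de,df,dp,dq,dv,dy,fn] rk=7  ker:ef,ep,eq,ev,ey,fp,fq,fv,fy,np,nq,nv,ny,pq,pv,py,qv,qy,vy
∂2: piv[def,dfp,dfy,dqy,dvy,efv,epy,eqy,fnv,fqy,npq,npv,nqv,pqy] rk=14  ker:pqv
rk∂_2=14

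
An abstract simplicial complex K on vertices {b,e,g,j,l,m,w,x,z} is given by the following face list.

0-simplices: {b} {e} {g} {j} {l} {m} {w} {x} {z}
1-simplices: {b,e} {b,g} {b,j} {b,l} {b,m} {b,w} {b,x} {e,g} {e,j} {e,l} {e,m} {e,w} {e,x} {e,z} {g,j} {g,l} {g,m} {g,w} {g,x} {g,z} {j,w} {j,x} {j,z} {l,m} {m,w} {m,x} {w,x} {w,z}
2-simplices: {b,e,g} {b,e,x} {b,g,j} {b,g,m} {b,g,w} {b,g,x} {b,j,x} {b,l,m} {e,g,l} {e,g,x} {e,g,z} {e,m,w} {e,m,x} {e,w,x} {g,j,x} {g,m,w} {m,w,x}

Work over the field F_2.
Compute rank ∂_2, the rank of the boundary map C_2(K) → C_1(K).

rank∂_2=14

n_0=9 n_1=28 n_2=17  [Z2]
∂1: piv[be,bg,bj,bl,bm,bw,bx,ez] rk=8  ker:eg,ej,el,em,ew,ex,gj,gl,gm,gw,gx,gz,jw,jx,jz,lm,mw,mx,wx,wz
∂2: piv[beg,bex,bgj,bgm,bgw,bgx,bjx,blm,egl,egz,emw,emx,ewx,gmw] rk=14  ker:egx,gjx,mwx
rk∂_2=14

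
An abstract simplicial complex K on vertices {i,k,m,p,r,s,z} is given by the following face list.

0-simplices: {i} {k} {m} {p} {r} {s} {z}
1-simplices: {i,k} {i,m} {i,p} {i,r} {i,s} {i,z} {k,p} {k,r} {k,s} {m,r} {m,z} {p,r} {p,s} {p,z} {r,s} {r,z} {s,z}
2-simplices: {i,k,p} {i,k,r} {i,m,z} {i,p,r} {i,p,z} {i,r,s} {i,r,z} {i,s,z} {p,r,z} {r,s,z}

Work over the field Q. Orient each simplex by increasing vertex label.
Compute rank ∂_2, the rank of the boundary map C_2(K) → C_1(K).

rank∂_2=8

n_0=7 n_1=17 n_2=10  [Q]
∂1: piv[ik,im,ip,ir,is,iz] rk=6  ker:kp,kr,ks,mr,mz,pr,ps,pz,rs,rz,sz
∂2: piv[ikp,ikr,imz,ipr,ipz,irs,irz,isz] rk=8  ker:prz,rsz
rk∂_2=8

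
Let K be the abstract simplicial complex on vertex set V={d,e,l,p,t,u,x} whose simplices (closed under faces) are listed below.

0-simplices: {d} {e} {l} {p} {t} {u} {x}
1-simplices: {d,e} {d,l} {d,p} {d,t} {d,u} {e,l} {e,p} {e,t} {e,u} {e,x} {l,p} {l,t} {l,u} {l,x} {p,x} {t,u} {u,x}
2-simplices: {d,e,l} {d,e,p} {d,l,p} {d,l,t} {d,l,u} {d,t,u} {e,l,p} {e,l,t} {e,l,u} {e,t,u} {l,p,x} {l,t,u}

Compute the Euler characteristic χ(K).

n_0=7 n_1=17 n_2=12
χ=+7−17+12=2

χ(K)=2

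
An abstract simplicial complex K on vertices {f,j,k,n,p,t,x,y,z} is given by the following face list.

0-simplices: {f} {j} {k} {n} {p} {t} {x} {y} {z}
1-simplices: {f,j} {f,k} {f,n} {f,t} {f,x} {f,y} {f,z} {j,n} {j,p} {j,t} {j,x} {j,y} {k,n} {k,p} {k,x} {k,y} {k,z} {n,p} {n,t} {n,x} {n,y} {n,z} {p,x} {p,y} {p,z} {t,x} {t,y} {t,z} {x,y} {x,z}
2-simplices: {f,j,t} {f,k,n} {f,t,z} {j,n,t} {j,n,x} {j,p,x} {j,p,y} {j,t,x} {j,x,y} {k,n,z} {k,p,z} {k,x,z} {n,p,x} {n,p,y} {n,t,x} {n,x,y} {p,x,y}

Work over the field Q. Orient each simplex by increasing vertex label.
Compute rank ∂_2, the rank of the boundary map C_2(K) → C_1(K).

rank∂_2=14

n_0=9 n_1=30 n_2=17  [Q]
∂1: piv[fj,fk,fn,ft,fx,fy,fz,jp] rk=8  ker:jn,jt,jx,jy,kn,kp,kx,ky,kz,np,nt,nx,ny,nz,px,py,pz,tx,ty,tz,xy,xz
∂2: piv[fjt,fkn,ftz,jnt,jnx,jpx,jpy,jtx,jxy,knz,kpz,kxz,npx,npy] rk=14  ker:ntx,nxy,pxy
rk∂_2=14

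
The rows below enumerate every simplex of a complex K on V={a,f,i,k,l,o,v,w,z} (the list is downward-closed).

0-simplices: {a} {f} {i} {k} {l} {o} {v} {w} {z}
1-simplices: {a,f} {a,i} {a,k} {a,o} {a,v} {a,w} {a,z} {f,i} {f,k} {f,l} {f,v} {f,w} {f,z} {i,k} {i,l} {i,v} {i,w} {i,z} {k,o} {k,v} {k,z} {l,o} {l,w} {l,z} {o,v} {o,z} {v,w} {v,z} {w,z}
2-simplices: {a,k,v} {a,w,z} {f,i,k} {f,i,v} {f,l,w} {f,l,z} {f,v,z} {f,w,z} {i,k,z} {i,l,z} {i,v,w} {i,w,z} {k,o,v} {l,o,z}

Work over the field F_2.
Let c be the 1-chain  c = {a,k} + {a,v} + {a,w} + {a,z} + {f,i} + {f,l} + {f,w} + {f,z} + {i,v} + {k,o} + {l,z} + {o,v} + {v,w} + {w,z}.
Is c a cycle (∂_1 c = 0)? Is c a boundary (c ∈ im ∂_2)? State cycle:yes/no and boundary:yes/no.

cycle:yes boundary:no

n_0=9 n_1=29 n_2=14  [Z2]
∂1: piv[af,ai,ak,ao,av,aw,az,fl] rk=8  ker:fi,fk,fv,fw,fz,ik,il,iv,iw,iz,ko,kv,kz,lo,lw,lz,ov,oz,vw,vz,wz
∂2: piv[akv,awz,fik,fiv,flw,flz,fvz,fwz,ikz,ilz,ivw,iwz,kov,loz] rk=14
∂1c = 0
c vs im∂2: residual ≠ 0 ⇒ not boundary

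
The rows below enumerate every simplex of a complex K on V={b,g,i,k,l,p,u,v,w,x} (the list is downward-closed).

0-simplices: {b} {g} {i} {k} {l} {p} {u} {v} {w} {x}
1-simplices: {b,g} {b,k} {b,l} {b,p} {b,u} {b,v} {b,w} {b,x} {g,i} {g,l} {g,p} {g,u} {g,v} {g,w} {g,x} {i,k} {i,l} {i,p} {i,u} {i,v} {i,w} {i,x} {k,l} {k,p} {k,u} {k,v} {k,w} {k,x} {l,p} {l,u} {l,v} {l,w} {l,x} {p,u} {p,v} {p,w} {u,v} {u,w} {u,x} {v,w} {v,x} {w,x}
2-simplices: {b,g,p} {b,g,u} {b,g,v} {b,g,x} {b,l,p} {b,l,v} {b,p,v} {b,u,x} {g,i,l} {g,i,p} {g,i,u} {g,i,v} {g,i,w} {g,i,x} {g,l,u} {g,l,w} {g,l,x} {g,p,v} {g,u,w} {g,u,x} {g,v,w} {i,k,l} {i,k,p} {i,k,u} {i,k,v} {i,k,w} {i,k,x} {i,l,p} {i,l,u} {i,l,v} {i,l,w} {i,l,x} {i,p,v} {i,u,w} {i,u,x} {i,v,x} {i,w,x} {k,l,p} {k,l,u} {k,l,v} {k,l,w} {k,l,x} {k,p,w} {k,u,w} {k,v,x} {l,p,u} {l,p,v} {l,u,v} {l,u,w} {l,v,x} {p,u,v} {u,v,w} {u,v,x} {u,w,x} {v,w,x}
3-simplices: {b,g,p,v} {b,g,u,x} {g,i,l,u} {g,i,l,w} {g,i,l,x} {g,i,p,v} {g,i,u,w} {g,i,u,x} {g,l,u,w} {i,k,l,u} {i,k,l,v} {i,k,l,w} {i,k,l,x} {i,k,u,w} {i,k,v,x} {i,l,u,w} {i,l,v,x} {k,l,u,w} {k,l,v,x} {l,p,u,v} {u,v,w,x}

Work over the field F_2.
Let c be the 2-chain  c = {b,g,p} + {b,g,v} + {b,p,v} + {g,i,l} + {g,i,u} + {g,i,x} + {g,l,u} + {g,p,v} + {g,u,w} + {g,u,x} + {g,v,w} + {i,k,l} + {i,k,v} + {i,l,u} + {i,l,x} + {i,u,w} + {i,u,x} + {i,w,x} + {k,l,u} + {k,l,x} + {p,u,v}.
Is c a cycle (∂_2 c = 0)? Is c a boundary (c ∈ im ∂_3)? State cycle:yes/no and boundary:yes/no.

n_0=10 n_1=42 n_2=55 n_3=21  [Z2]
∂1: piv[bg,bk,bl,bp,bu,bv,bw,bx,gi] rk=9  ker:gl,gp,gu,gv,gw,gx,ik,il,ip,iu,iv,iw,ix,kl,kp,ku,kv,kw,kx,lp,lu,lv,lw,lx,pu,pv,pw,uv,uw,ux,vw,vx,wx
∂2: piv[bgp,bgu,bgv,bgx,blp,blv,bpv,bux,gil,gip,giu,giv,giw,gix,glu,glw,glx,guw,gvw,ikl,ikp,iku,ikv,ikw,ikx,ilp,ivx,iwx,kpw,lpu,luv] rk=31  ker:gpv,gux,ilu,ilv,ilw,ilx,ipv,iuw,iux,klp,klu,klv,klw,klx,kuw,kvx,lpv,luw,lvx,puv,uvw,uvx,uwx,vwx
∂3: piv[bgpv,bgux,gilu,gilw,gilx,gipv,giuw,giux,gluw,iklu,iklv,iklw,iklx,ikuw,ikvx,ilvx,lpuv,uvwx] rk=18  ker:iluw,kluw,klvx
∂2c = {g,i} + {g,v} + {i,v} + {k,l} + {k,u} + {k,v} + {k,x} + {l,u} + {p,u} + {p,v} + {u,v} + {v,w} + {w,x}

cycle:no boundary:no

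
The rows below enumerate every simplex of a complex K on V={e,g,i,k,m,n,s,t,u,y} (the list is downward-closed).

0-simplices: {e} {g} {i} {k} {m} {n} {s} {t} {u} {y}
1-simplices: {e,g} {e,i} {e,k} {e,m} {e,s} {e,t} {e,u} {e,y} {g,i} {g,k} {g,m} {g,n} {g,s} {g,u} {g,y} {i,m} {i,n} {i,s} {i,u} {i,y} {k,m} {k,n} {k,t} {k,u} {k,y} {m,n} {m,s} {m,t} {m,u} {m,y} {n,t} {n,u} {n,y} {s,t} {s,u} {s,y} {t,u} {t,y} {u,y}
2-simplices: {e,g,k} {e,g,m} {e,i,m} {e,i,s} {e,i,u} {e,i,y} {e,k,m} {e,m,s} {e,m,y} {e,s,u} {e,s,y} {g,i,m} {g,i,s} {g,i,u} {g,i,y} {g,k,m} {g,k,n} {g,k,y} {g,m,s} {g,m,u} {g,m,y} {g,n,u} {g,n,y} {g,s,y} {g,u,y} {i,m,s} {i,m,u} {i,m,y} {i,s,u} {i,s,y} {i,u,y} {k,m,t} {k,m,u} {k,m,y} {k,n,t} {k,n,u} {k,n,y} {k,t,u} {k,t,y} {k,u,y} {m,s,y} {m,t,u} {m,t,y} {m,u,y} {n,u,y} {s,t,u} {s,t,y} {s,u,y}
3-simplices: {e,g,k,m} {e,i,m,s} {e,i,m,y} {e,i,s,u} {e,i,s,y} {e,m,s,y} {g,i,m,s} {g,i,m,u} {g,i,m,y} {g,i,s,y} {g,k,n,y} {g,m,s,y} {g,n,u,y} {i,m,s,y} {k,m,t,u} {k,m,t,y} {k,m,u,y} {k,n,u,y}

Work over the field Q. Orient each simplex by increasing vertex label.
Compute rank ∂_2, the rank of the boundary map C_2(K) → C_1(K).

rank∂_2=27

n_0=10 n_1=39 n_2=48 n_3=18  [Q]
∂1: piv[eg,ei,ek,em,es,et,eu,ey,gn] rk=9  ker:gi,gk,gm,gs,gu,gy,im,in,is,iu,iy,km,kn,kt,ku,ky,mn,ms,mt,mu,my,nt,nu,ny,st,su,sy,tu,ty,uy
∂2: piv[egk,egm,eim,eis,eiu,eiy,ekm,ems,emy,esu,esy,gim,gis,giu,giy,gkn,gky,gmu,gnu,gny,guy,kmt,kmu,knt,ktu,kty,stu] rk=27  ker:gkm,gms,gmy,gsy,ims,imu,imy,isu,isy,iuy,kmy,knu,kny,kuy,msy,mtu,mty,muy,nuy,sty,suy
∂3: piv[egkm,eims,eimy,eisu,eisy,emsy,gims,gimu,gimy,gisy,gkny,gnuy,kmtu,kmty,kmuy,knuy] rk=16  ker:gmsy,imsy
rk∂_2=27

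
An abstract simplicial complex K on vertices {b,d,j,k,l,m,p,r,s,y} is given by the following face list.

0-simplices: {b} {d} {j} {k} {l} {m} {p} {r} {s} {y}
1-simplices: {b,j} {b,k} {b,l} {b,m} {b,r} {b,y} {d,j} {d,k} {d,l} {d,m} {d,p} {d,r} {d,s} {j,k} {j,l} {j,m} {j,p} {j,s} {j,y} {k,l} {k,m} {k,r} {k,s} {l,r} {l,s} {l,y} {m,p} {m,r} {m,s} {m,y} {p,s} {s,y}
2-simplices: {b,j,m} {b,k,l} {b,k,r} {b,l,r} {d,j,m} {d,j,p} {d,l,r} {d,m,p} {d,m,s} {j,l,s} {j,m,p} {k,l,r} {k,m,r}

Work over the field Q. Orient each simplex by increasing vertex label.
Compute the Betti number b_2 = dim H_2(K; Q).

n_0=10 n_1=32 n_2=13  [Q]
∂1: piv[bj,bk,bl,bm,br,by,dj,dp,ds] rk=9  ker:dk,dl,dm,dr,jk,jl,jm,jp,js,jy,kl,km,kr,ks,lr,ls,ly,mp,mr,ms,my,ps,sy
∂2: piv[bjm,bkl,bkr,blr,djm,djp,dlr,dmp,dms,jls,kmr] rk=11  ker:jmp,klr
b_2=(13−11)−0=2

b_2=2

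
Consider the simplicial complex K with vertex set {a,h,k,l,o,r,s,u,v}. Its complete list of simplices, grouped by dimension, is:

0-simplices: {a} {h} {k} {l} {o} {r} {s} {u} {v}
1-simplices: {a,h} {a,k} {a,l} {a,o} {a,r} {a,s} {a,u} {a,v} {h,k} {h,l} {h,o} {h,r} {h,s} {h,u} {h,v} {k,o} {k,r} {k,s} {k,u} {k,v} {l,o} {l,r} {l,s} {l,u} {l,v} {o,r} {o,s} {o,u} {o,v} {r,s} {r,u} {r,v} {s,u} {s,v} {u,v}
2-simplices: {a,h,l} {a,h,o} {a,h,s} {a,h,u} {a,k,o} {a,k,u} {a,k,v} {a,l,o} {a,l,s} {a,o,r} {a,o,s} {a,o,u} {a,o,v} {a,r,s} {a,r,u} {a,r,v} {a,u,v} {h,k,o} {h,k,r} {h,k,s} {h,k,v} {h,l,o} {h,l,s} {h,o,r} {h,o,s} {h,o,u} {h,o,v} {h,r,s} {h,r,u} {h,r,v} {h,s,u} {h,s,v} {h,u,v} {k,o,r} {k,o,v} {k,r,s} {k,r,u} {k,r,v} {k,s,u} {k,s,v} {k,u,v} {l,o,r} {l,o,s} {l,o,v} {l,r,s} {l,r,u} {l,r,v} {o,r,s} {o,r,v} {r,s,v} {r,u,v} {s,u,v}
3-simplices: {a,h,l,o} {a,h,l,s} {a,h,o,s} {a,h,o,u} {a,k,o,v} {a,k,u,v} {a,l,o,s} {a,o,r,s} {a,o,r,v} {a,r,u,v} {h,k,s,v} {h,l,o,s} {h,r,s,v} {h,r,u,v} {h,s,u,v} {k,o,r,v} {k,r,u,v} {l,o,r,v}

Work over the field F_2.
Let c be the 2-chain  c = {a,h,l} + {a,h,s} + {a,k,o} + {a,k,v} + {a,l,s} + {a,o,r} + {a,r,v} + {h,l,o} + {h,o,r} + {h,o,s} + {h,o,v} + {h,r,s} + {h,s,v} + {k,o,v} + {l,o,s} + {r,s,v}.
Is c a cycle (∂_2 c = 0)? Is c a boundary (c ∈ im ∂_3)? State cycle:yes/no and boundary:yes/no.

cycle:yes boundary:no

n_0=9 n_1=35 n_2=52 n_3=18  [Z2]
∂1: piv[ah,ak,al,ao,ar,as,au,av] rk=8  ker:hk,hl,ho,hr,hs,hu,hv,ko,kr,ks,ku,kv,lo,lr,ls,lu,lv,or,os,ou,ov,rs,ru,rv,su,sv,uv
∂2: piv[ahl,aho,ahs,ahu,ako,aku,akv,alo,als,aor,aos,aou,aov,ars,aru,arv,auv,hko,hkr,hks,hkv,hor,hsu,hsv,lor,lov,lru] rk=27  ker:hlo,hls,hos,hou,hov,hrs,hru,hrv,huv,kor,kov,krs,kru,krv,ksu,ksv,kuv,los,lrs,lrv,ors,orv,rsv,ruv,suv
∂3: piv[ahlo,ahls,ahos,ahou,akov,akuv,alos,aors,aorv,aruv,hksv,hrsv,hruv,hsuv,korv,kruv,lorv] rk=17  ker:hlos
∂2c = 0
c vs im∂3: residual ≠ 0 ⇒ not boundary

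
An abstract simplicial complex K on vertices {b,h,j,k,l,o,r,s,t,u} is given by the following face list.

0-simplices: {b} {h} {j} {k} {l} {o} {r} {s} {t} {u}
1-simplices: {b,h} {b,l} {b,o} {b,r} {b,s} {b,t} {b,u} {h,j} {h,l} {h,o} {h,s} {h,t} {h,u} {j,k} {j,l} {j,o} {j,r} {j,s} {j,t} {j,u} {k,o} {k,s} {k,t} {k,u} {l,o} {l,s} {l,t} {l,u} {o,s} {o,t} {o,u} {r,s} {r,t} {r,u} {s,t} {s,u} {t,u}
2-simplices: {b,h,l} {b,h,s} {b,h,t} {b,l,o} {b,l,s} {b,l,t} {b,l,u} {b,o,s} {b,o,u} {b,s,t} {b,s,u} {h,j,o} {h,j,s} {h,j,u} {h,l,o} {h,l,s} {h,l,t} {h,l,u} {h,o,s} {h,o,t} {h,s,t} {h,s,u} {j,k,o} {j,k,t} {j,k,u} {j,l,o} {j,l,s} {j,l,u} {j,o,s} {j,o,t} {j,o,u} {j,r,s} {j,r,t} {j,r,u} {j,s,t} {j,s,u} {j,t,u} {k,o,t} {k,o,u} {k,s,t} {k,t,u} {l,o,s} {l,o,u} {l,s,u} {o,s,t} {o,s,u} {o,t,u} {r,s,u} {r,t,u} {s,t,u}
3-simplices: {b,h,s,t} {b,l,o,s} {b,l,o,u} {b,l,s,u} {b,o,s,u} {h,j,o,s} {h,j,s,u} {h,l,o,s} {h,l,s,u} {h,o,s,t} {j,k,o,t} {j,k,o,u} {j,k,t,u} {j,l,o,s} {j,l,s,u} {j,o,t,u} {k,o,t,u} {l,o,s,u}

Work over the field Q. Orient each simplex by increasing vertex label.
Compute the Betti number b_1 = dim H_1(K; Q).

b_1=1

n_0=10 n_1=37 n_2=50 n_3=18  [Q]
∂1: piv[bh,bl,bo,br,bs,bt,bu,hj,jk] rk=9  ker:hl,ho,hs,ht,hu,jl,jo,jr,js,jt,ju,ko,ks,kt,ku,lo,ls,lt,lu,os,ot,ou,rs,rt,ru,st,su,tu
∂2: piv[bhl,bhs,bht,blo,bls,blt,blu,bos,bou,bst,bsu,hjo,hjs,hju,hlo,hlu,hot,jko,jkt,jku,jlo,jot,jrs,jrt,jru,jtu,kst] rk=27  ker:hls,hlt,hos,hst,hsu,jls,jlu,jos,jou,jst,jsu,kot,kou,ktu,los,lou,lsu,ost,osu,otu,rsu,rtu,stu
∂3: piv[bhst,blos,blou,blsu,bosu,hjos,hjsu,hlos,hlsu,host,jkot,jkou,jktu,jlos,jlsu,jotu] rk=16  ker:kotu,losu
b_1=(37−9)−27=1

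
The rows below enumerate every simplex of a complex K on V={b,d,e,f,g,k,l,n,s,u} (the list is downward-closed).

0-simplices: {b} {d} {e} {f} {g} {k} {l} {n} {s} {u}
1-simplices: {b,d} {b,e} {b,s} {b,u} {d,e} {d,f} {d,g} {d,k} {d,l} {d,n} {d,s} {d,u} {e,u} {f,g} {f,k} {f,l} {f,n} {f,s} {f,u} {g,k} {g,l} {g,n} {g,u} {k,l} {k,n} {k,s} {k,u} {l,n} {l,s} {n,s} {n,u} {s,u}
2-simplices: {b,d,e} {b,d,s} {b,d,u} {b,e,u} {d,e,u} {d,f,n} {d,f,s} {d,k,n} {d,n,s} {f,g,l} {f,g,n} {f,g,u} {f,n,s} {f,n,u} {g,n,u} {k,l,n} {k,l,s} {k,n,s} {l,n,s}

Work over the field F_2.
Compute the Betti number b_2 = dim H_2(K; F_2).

b_2=4

n_0=10 n_1=32 n_2=19  [Z2]
∂1: piv[bd,be,bs,bu,df,dg,dk,dl,dn] rk=9  ker:de,ds,du,eu,fg,fk,fl,fn,fs,fu,gk,gl,gn,gu,kl,kn,ks,ku,ln,ls,ns,nu,su
∂2: piv[bde,bds,bdu,beu,dfn,dfs,dkn,dns,fgl,fgn,fgu,fnu,kln,kls,kns] rk=15  ker:deu,fns,gnu,lns
b_2=(19−15)−0=4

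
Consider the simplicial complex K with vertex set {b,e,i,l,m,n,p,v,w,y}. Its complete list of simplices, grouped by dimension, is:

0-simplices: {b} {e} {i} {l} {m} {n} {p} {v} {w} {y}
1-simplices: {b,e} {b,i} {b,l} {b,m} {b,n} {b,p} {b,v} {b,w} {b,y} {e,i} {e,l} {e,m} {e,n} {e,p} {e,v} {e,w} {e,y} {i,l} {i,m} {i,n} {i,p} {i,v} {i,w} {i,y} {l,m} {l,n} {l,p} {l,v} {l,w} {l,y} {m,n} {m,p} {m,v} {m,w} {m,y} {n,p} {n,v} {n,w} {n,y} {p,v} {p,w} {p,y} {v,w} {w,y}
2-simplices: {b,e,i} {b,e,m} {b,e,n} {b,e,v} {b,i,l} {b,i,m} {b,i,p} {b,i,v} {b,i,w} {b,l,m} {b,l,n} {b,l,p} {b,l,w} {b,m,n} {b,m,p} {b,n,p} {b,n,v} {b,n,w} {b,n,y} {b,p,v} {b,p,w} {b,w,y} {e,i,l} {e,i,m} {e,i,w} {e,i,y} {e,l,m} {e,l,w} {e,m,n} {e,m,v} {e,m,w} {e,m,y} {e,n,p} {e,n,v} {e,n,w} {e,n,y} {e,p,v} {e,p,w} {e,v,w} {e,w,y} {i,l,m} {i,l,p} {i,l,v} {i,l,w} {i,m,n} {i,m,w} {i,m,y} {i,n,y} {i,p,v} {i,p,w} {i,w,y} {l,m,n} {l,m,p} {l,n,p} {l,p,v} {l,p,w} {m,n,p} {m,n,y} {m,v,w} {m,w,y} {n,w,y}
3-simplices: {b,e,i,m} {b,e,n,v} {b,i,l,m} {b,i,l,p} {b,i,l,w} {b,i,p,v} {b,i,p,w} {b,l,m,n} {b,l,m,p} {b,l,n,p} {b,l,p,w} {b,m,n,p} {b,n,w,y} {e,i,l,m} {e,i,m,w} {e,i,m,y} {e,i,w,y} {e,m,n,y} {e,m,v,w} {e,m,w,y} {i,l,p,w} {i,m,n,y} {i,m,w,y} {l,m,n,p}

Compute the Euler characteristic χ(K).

n_0=10 n_1=44 n_2=61 n_3=24
χ=+10−44+61−24=3

χ(K)=3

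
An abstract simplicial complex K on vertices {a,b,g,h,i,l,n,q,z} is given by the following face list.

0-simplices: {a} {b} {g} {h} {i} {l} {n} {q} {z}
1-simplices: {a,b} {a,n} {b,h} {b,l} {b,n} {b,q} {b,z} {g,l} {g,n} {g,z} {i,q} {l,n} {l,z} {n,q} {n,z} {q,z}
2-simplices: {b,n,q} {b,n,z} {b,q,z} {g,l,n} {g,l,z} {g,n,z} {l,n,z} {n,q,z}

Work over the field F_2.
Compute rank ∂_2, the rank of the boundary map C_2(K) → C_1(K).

rank∂_2=6

n_0=9 n_1=16 n_2=8  [Z2]
∂1: piv[ab,an,bh,bl,bq,bz,gl,iq] rk=8  ker:bn,gn,gz,ln,lz,nq,nz,qz
∂2: piv[bnq,bnz,bqz,gln,glz,gnz] rk=6  ker:lnz,nqz
rk∂_2=6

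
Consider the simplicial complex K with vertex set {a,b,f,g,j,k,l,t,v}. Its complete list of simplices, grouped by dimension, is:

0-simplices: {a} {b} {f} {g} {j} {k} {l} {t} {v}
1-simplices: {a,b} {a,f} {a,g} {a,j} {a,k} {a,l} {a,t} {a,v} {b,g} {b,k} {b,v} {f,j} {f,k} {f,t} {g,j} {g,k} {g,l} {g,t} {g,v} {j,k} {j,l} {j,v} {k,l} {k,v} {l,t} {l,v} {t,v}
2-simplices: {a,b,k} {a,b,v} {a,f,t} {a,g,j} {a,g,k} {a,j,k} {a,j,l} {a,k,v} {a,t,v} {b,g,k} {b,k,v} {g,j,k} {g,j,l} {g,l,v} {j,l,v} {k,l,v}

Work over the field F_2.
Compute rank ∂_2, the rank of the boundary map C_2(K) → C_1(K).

rank∂_2=14

n_0=9 n_1=27 n_2=16  [Z2]
∂1: piv[ab,af,ag,aj,ak,al,at,av] rk=8  ker:bg,bk,bv,fj,fk,ft,gj,gk,gl,gt,gv,jk,jl,jv,kl,kv,lt,lv,tv
∂2: piv[abk,abv,aft,agj,agk,ajk,ajl,akv,atv,bgk,gjl,glv,jlv,klv] rk=14  ker:bkv,gjk
rk∂_2=14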